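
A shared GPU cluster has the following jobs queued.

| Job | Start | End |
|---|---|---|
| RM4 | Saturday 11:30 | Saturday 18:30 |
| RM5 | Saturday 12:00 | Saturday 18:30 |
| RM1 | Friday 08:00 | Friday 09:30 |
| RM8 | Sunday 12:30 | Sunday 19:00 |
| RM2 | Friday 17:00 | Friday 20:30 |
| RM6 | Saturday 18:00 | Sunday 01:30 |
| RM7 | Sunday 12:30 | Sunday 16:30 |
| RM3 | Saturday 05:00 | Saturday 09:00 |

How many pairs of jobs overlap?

4

Sorted by start: RM1, RM2, RM3, RM4, RM5, RM6, RM7, RM8.
RM2 starts after RM1 ends; RM1 is clear from here.
RM3 starts after RM2 ends; RM2 is clear from here.
RM4 starts after RM3 ends; RM3 is clear from here.
RM5 starts before RM4 ends → RM4 and RM5 overlap.
RM6 starts before RM4 ends → RM4 and RM6 overlap.
RM7 starts after RM4 ends; RM4 is clear from here.
RM6 starts before RM5 ends → RM5 and RM6 overlap.
RM7 starts after RM5 ends; RM5 is clear from here.
RM7 starts after RM6 ends; RM6 is clear from here.
RM8 starts before RM7 ends → RM7 and RM8 overlap.
Overlapping pairs: RM4 & RM5, RM4 & RM6, RM5 & RM6, RM7 & RM8 — 4 in total.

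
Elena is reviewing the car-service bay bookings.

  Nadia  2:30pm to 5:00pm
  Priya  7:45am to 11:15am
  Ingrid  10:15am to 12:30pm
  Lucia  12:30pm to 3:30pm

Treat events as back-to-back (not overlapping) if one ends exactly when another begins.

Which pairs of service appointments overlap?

Ingrid & Priya, Lucia & Nadia

Check each pair: they overlap iff neither finishes before the other starts.
Sorted by start: Priya, Ingrid, Lucia, Nadia.
Ingrid starts before Priya ends → Priya and Ingrid overlap.
Lucia starts after Priya ends, so Priya has no further overlaps.
Lucia starts exactly when Ingrid ends (back-to-back, no overlap), so Ingrid has no further overlaps.
Nadia starts before Lucia ends → Lucia and Nadia overlap.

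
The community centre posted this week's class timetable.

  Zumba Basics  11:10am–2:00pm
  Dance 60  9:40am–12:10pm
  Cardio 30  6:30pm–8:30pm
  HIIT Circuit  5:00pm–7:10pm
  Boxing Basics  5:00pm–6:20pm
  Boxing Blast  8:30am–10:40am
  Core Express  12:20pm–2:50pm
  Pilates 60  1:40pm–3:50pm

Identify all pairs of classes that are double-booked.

Boxing Basics & HIIT Circuit, Boxing Blast & Dance 60, Cardio 30 & HIIT Circuit, Core Express & Pilates 60, Core Express & Zumba Basics, Dance 60 & Zumba Basics, Pilates 60 & Zumba Basics

Sorted by start: Boxing Blast, Dance 60, Zumba Basics, Core Express, Pilates 60, HIIT Circuit, Boxing Basics, Cardio 30.
Dance 60 starts before Boxing Blast ends → Boxing Blast and Dance 60 overlap.
Zumba Basics starts after Boxing Blast ends — done with Boxing Blast.
Zumba Basics starts before Dance 60 ends → Dance 60 and Zumba Basics overlap.
Core Express starts after Dance 60 ends — done with Dance 60.
Core Express starts before Zumba Basics ends → Zumba Basics and Core Express overlap.
Pilates 60 starts before Zumba Basics ends → Zumba Basics and Pilates 60 overlap.
HIIT Circuit starts after Zumba Basics ends — done with Zumba Basics.
Pilates 60 starts before Core Express ends → Core Express and Pilates 60 overlap.
HIIT Circuit starts after Core Express ends — done with Core Express.
HIIT Circuit starts after Pilates 60 ends — done with Pilates 60.
Boxing Basics starts before HIIT Circuit ends → HIIT Circuit and Boxing Basics overlap.
Cardio 30 starts before HIIT Circuit ends → HIIT Circuit and Cardio 30 overlap.
Cardio 30 starts after Boxing Basics ends.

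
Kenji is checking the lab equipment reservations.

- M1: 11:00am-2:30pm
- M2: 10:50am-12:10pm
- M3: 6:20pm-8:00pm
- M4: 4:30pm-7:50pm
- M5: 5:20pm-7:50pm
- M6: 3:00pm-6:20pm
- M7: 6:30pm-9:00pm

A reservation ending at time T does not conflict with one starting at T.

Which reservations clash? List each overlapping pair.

Check each pair: they overlap iff neither finishes before the other starts.
Sorted by start: M2, M1, M6, M4, M5, M3, M7.
M1 starts before M2 ends → M2 and M1 overlap.
M6 starts after M2 ends; M2 is clear from here.
M6 starts after M1 ends; M1 is clear from here.
M4 starts before M6 ends → M6 and M4 overlap.
M5 starts before M6 ends → M6 and M5 overlap.
M3 starts exactly when M6 ends (back-to-back, no overlap); M6 is clear from here.
M5 starts before M4 ends → M4 and M5 overlap.
M3 starts before M4 ends → M4 and M3 overlap.
M7 starts before M4 ends → M4 and M7 overlap.
M3 starts before M5 ends → M5 and M3 overlap.
M7 starts before M5 ends → M5 and M7 overlap.
M7 starts before M3 ends → M3 and M7 overlap.

M1 & M2, M3 & M4, M3 & M5, M3 & M7, M4 & M5, M4 & M6, M4 & M7, M5 & M6, M5 & M7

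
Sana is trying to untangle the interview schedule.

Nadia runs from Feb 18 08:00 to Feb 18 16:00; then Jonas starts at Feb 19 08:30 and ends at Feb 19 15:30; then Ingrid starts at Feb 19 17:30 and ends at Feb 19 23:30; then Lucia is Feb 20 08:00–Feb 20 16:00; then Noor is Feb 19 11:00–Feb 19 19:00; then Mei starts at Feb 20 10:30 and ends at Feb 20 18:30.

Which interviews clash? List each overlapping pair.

Sorted by start: Nadia, Jonas, Noor, Ingrid, Lucia, Mei.
Jonas starts after Nadia ends; Nadia is clear from here.
Noor starts before Jonas ends → Jonas and Noor overlap.
Ingrid starts after Jonas ends; Jonas is clear from here.
Ingrid starts before Noor ends → Noor and Ingrid overlap.
Lucia starts after Noor ends; Noor is clear from here.
Lucia starts after Ingrid ends; Ingrid is clear from here.
Mei starts before Lucia ends → Lucia and Mei overlap.

Ingrid & Noor, Jonas & Noor, Lucia & Mei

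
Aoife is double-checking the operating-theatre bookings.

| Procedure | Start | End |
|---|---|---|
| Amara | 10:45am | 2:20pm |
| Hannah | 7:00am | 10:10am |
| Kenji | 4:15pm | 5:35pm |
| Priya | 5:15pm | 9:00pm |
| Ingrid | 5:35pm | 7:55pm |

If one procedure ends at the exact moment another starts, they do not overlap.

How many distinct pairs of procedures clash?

Two intervals overlap when each starts before the other ends.
Sorted by start: Hannah, Amara, Kenji, Priya, Ingrid.
Amara starts after Hannah ends — done with Hannah.
Kenji starts after Amara ends — done with Amara.
Priya starts before Kenji ends → Kenji and Priya overlap.
Ingrid starts exactly when Kenji ends (back-to-back, no overlap).
Ingrid starts before Priya ends → Priya and Ingrid overlap.
Overlapping pairs: Ingrid & Priya, Kenji & Priya — 2 in total.

2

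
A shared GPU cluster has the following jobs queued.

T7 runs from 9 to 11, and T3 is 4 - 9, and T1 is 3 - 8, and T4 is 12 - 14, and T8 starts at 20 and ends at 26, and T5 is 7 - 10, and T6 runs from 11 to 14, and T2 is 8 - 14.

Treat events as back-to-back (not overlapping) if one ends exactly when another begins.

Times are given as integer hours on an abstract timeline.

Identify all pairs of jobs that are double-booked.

T1 & T3, T1 & T5, T2 & T3, T2 & T4, T2 & T5, T2 & T6, T2 & T7, T3 & T5, T4 & T6, T5 & T7

Two intervals overlap when each starts before the other ends.
Sorted by start: T1, T3, T5, T2, T7, T6, T4, T8.
T3 starts before T1 ends → T1 and T3 overlap.
T5 starts before T1 ends → T1 and T5 overlap.
T2 starts exactly when T1 ends (back-to-back, no overlap) — done with T1.
T5 starts before T3 ends → T3 and T5 overlap.
T2 starts before T3 ends → T3 and T2 overlap.
T7 starts exactly when T3 ends (back-to-back, no overlap) — done with T3.
T2 starts before T5 ends → T5 and T2 overlap.
T7 starts before T5 ends → T5 and T7 overlap.
T6 starts after T5 ends — done with T5.
T7 starts before T2 ends → T2 and T7 overlap.
T6 starts before T2 ends → T2 and T6 overlap.
T4 starts before T2 ends → T2 and T4 overlap.
T8 starts after T2 ends.
T6 starts exactly when T7 ends (back-to-back, no overlap) — done with T7.
T4 starts before T6 ends → T6 and T4 overlap.
T8 starts after T6 ends.
T8 starts after T4 ends.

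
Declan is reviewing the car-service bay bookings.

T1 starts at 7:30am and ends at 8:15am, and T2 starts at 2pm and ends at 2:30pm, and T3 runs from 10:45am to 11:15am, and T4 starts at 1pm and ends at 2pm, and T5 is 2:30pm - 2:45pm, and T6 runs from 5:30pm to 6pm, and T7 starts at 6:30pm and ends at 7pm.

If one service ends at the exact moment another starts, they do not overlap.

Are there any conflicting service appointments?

No

Sorted by start: T1, T3, T4, T2, T5, T6, T7.
T3 starts after T1 ends; T1 is clear from here.
T4 starts after T3 ends; T3 is clear from here.
T2 starts exactly when T4 ends (back-to-back, no overlap); T4 is clear from here.
T5 starts exactly when T2 ends (back-to-back, no overlap); T2 is clear from here.
T6 starts after T5 ends; T5 is clear from here.
T7 starts after T6 ends.
Every pair is clear; the schedule has no overlaps.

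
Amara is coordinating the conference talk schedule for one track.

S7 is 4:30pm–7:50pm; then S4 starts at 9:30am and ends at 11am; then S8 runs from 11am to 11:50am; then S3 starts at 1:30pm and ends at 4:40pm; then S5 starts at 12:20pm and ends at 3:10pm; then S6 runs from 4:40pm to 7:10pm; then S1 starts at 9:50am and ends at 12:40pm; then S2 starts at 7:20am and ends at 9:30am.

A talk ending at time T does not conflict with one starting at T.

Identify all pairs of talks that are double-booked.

S1 & S4, S1 & S5, S1 & S8, S3 & S5, S3 & S7, S6 & S7

Sorted by start: S2, S4, S1, S8, S5, S3, S7, S6.
S4 starts exactly when S2 ends (back-to-back, no overlap); S2 is clear from here.
S1 starts before S4 ends → S4 and S1 overlap.
S8 starts exactly when S4 ends (back-to-back, no overlap); S4 is clear from here.
S8 starts before S1 ends → S1 and S8 overlap.
S5 starts before S1 ends → S1 and S5 overlap.
S3 starts after S1 ends; S1 is clear from here.
S5 starts after S8 ends; S8 is clear from here.
S3 starts before S5 ends → S5 and S3 overlap.
S7 starts after S5 ends; S5 is clear from here.
S7 starts before S3 ends → S3 and S7 overlap.
S6 starts exactly when S3 ends (back-to-back, no overlap).
S6 starts before S7 ends → S7 and S6 overlap.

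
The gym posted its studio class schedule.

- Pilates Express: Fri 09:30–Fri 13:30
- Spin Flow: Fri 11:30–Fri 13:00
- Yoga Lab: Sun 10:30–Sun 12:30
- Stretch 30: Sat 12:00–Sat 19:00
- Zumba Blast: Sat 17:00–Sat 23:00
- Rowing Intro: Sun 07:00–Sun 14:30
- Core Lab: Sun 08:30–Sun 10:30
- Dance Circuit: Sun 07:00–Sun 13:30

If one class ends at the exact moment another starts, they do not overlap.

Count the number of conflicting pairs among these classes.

Sorted by start: Pilates Express, Spin Flow, Stretch 30, Zumba Blast, Rowing Intro, Dance Circuit, Core Lab, Yoga Lab.
Spin Flow starts before Pilates Express ends → Pilates Express and Spin Flow overlap.
Stretch 30 starts after Pilates Express ends; Pilates Express is clear from here.
Stretch 30 starts after Spin Flow ends; Spin Flow is clear from here.
Zumba Blast starts before Stretch 30 ends → Stretch 30 and Zumba Blast overlap.
Rowing Intro starts after Stretch 30 ends; Stretch 30 is clear from here.
Rowing Intro starts after Zumba Blast ends; Zumba Blast is clear from here.
Dance Circuit starts before Rowing Intro ends → Rowing Intro and Dance Circuit overlap.
Core Lab starts before Rowing Intro ends → Rowing Intro and Core Lab overlap.
Yoga Lab starts before Rowing Intro ends → Rowing Intro and Yoga Lab overlap.
Core Lab starts before Dance Circuit ends → Dance Circuit and Core Lab overlap.
Yoga Lab starts before Dance Circuit ends → Dance Circuit and Yoga Lab overlap.
Yoga Lab starts exactly when Core Lab ends (back-to-back, no overlap).
Overlapping pairs: Core Lab & Dance Circuit, Core Lab & Rowing Intro, Dance Circuit & Rowing Intro, Dance Circuit & Yoga Lab, Pilates Express & Spin Flow, Rowing Intro & Yoga Lab, Stretch 30 & Zumba Blast — 7 in total.

7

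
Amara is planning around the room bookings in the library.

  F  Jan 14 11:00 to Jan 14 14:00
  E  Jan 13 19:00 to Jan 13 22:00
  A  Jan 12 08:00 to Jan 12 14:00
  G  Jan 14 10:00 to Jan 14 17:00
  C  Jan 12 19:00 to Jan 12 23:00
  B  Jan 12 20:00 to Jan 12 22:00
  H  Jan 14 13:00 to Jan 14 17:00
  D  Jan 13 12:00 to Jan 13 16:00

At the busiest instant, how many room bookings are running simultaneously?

Walk through starts and ends in time order (an end at T is processed before a start at T):
Jan 12 08:00 start A → 1
Jan 12 14:00 end A → 0
Jan 12 19:00 start C → 1
Jan 12 20:00 start B → 2
Jan 12 22:00 end B → 1
Jan 12 23:00 end C → 0
Jan 13 12:00 start D → 1
Jan 13 16:00 end D → 0
Jan 13 19:00 start E → 1
Jan 13 22:00 end E → 0
Jan 14 10:00 start G → 1
Jan 14 11:00 start F → 2
Jan 14 13:00 start H → 3
Jan 14 14:00 end F → 2
Jan 14 17:00 end G → 1
Jan 14 17:00 end H → 0
Peak is 3, at Jan 14 13:00 (F, G, H).

3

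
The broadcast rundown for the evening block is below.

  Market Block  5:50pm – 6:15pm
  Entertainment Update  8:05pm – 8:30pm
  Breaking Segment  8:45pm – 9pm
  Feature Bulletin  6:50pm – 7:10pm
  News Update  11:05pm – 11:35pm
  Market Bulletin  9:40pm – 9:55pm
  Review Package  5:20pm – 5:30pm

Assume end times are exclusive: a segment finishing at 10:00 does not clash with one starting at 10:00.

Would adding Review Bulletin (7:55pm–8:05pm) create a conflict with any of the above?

Review Package: ends 5:30pm at or before Review Bulletin starts 7:55pm → clear.
Market Block: ends 6:15pm at or before Review Bulletin starts 7:55pm → clear.
Feature Bulletin: ends 7:10pm at or before Review Bulletin starts 7:55pm → clear.
Entertainment Update: starts 8:05pm at or after Review Bulletin ends 8:05pm → clear.
Breaking Segment: starts 8:45pm at or after Review Bulletin ends 8:05pm → clear.
Market Bulletin: starts 9:40pm at or after Review Bulletin ends 8:05pm → clear.
News Update: starts 11:05pm at or after Review Bulletin ends 8:05pm → clear.

No — it doesn't clash with anything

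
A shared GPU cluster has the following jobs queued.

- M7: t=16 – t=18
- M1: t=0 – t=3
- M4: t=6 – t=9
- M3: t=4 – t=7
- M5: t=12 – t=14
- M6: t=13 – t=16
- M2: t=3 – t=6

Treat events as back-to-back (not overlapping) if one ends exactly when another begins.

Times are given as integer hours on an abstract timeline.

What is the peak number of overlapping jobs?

2

Walk through starts and ends in time order (an end at T is processed before a start at T):
t=0 start M1 → 1
t=3 end M1 → 0
t=3 start M2 → 1
t=4 start M3 → 2
t=6 end M2 → 1
t=6 start M4 → 2
t=7 end M3 → 1
t=9 end M4 → 0
t=12 start M5 → 1
t=13 start M6 → 2
t=14 end M5 → 1
t=16 end M6 → 0
t=16 start M7 → 1
t=18 end M7 → 0
Peak is 2, at t=4 (M2, M3).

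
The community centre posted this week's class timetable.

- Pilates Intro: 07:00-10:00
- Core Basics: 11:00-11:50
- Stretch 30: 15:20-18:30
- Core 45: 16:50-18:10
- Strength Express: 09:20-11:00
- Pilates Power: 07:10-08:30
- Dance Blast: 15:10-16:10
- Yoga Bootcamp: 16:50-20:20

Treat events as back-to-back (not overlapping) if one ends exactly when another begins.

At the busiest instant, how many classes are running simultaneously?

Sort all start/end points and keep a running count:
07:00 start Pilates Intro → 1
07:10 start Pilates Power → 2
08:30 end Pilates Power → 1
09:20 start Strength Express → 2
10:00 end Pilates Intro → 1
11:00 end Strength Express → 0
11:00 start Core Basics → 1
11:50 end Core Basics → 0
15:10 start Dance Blast → 1
15:20 start Stretch 30 → 2
16:10 end Dance Blast → 1
16:50 start Core 45 → 2
16:50 start Yoga Bootcamp → 3
18:10 end Core 45 → 2
18:30 end Stretch 30 → 1
20:20 end Yoga Bootcamp → 0
Peak is 3, at 16:50 (Core 45, Stretch 30, Yoga Bootcamp).

3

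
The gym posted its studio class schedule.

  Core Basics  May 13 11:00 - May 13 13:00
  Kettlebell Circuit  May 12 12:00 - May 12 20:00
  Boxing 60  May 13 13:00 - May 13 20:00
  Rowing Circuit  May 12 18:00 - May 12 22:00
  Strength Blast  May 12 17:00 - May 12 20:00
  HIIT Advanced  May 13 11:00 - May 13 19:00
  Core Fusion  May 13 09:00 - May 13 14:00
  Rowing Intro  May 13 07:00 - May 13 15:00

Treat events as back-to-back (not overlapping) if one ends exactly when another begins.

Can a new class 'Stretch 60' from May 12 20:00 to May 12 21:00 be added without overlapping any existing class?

No — it overlaps Rowing Circuit

Kettlebell Circuit: ends May 12 20:00 at or before Stretch 60 starts May 12 20:00 → clear.
Strength Blast: ends May 12 20:00 at or before Stretch 60 starts May 12 20:00 → clear.
Rowing Circuit: starts May 12 18:00 before Stretch 60 ends May 12 21:00, and ends May 12 22:00 after Stretch 60 starts May 12 20:00 → overlap.
Rowing Intro: starts May 13 07:00 at or after Stretch 60 ends May 12 21:00 → clear.
Core Fusion: starts May 13 09:00 at or after Stretch 60 ends May 12 21:00 → clear.
Core Basics: starts May 13 11:00 at or after Stretch 60 ends May 12 21:00 → clear.
HIIT Advanced: starts May 13 11:00 at or after Stretch 60 ends May 12 21:00 → clear.
Boxing 60: starts May 13 13:00 at or after Stretch 60 ends May 12 21:00 → clear.
Stretch 60 overlaps Rowing Circuit.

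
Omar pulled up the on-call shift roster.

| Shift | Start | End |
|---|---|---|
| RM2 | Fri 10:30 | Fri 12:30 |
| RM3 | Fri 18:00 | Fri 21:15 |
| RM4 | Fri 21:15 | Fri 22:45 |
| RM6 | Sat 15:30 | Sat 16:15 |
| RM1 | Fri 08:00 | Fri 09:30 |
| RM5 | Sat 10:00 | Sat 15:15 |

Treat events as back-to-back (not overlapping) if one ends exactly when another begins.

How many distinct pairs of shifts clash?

0

Two intervals overlap when each starts before the other ends.
Sorted by start: RM1, RM2, RM3, RM4, RM5, RM6.
RM2 starts after RM1 ends; RM1 is clear from here.
RM3 starts after RM2 ends; RM2 is clear from here.
RM4 starts exactly when RM3 ends (back-to-back, no overlap); RM3 is clear from here.
RM5 starts after RM4 ends; RM4 is clear from here.
RM6 starts after RM5 ends.
No pair overlaps.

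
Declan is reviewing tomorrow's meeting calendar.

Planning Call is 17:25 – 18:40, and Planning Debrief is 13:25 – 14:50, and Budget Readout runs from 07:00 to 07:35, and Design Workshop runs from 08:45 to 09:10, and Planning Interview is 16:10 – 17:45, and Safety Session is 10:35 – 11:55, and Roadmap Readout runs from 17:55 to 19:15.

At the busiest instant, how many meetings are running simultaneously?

Sweep the timeline, counting +1 at each start and −1 at each end (ends before starts at a tie):
07:00 start Budget Readout → 1
07:35 end Budget Readout → 0
08:45 start Design Workshop → 1
09:10 end Design Workshop → 0
10:35 start Safety Session → 1
11:55 end Safety Session → 0
13:25 start Planning Debrief → 1
14:50 end Planning Debrief → 0
16:10 start Planning Interview → 1
17:25 start Planning Call → 2
17:45 end Planning Interview → 1
17:55 start Roadmap Readout → 2
18:40 end Planning Call → 1
19:15 end Roadmap Readout → 0
Peak is 2, at 17:25 (Planning Call, Planning Interview).

2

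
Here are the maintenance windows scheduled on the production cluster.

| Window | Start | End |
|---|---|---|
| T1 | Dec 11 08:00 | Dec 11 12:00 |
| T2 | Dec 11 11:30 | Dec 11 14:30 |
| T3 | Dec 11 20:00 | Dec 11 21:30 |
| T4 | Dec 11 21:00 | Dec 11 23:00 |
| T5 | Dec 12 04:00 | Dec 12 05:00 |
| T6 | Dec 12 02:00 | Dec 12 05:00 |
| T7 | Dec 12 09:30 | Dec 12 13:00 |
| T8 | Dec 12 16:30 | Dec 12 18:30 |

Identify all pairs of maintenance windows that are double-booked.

T1 & T2, T3 & T4, T5 & T6

Two intervals overlap when each starts before the other ends.
Sorted by start: T1, T2, T3, T4, T6, T5, T7, T8.
T2 starts before T1 ends → T1 and T2 overlap.
T3 starts after T1 ends; T1 is clear from here.
T3 starts after T2 ends; T2 is clear from here.
T4 starts before T3 ends → T3 and T4 overlap.
T6 starts after T3 ends; T3 is clear from here.
T6 starts after T4 ends; T4 is clear from here.
T5 starts before T6 ends → T6 and T5 overlap.
T7 starts after T6 ends; T6 is clear from here.
T7 starts after T5 ends; T5 is clear from here.
T8 starts after T7 ends.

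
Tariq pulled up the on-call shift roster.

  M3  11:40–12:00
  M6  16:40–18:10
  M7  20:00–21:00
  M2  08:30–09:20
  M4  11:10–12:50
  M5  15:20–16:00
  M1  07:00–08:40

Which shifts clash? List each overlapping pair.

M1 & M2, M3 & M4

Sorted by start: M1, M2, M4, M3, M5, M6, M7.
M2 starts before M1 ends → M1 and M2 overlap.
M4 starts after M1 ends; M1 is clear from here.
M4 starts after M2 ends; M2 is clear from here.
M3 starts before M4 ends → M4 and M3 overlap.
M5 starts after M4 ends; M4 is clear from here.
M5 starts after M3 ends; M3 is clear from here.
M6 starts after M5 ends; M5 is clear from here.
M7 starts after M6 ends.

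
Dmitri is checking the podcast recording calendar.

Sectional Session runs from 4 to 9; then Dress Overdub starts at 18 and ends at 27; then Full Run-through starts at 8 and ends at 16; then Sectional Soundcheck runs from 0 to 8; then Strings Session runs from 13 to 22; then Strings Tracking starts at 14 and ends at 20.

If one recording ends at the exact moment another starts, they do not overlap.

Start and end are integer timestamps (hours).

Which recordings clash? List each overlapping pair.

Dress Overdub & Strings Session, Dress Overdub & Strings Tracking, Full Run-through & Sectional Session, Full Run-through & Strings Session, Full Run-through & Strings Tracking, Sectional Session & Sectional Soundcheck, Strings Session & Strings Tracking

Sorted by start: Sectional Soundcheck, Sectional Session, Full Run-through, Strings Session, Strings Tracking, Dress Overdub.
Sectional Session starts before Sectional Soundcheck ends → Sectional Soundcheck and Sectional Session overlap.
Full Run-through starts exactly when Sectional Soundcheck ends (back-to-back, no overlap); Sectional Soundcheck is clear from here.
Full Run-through starts before Sectional Session ends → Sectional Session and Full Run-through overlap.
Strings Session starts after Sectional Session ends; Sectional Session is clear from here.
Strings Session starts before Full Run-through ends → Full Run-through and Strings Session overlap.
Strings Tracking starts before Full Run-through ends → Full Run-through and Strings Tracking overlap.
Dress Overdub starts after Full Run-through ends.
Strings Tracking starts before Strings Session ends → Strings Session and Strings Tracking overlap.
Dress Overdub starts before Strings Session ends → Strings Session and Dress Overdub overlap.
Dress Overdub starts before Strings Tracking ends → Strings Tracking and Dress Overdub overlap.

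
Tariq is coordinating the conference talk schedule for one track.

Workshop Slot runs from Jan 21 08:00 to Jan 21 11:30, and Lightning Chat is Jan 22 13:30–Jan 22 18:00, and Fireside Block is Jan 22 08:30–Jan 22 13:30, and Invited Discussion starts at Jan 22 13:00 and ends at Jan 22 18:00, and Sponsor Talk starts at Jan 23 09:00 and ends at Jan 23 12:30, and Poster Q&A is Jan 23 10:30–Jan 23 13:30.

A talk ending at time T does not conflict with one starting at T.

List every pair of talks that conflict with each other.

Sorted by start: Workshop Slot, Fireside Block, Invited Discussion, Lightning Chat, Sponsor Talk, Poster Q&A.
Fireside Block starts after Workshop Slot ends, so nothing later overlaps Workshop Slot either.
Invited Discussion starts before Fireside Block ends → Fireside Block and Invited Discussion overlap.
Lightning Chat starts exactly when Fireside Block ends (back-to-back, no overlap), so nothing later overlaps Fireside Block either.
Lightning Chat starts before Invited Discussion ends → Invited Discussion and Lightning Chat overlap.
Sponsor Talk starts after Invited Discussion ends, so nothing later overlaps Invited Discussion either.
Sponsor Talk starts after Lightning Chat ends, so nothing later overlaps Lightning Chat either.
Poster Q&A starts before Sponsor Talk ends → Sponsor Talk and Poster Q&A overlap.

Fireside Block & Invited Discussion, Invited Discussion & Lightning Chat, Poster Q&A & Sponsor Talk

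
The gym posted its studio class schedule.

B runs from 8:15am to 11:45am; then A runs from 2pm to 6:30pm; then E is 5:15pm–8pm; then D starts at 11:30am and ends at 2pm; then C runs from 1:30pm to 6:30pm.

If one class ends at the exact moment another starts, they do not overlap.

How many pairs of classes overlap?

5

Two intervals overlap when each starts before the other ends.
Sorted by start: B, D, C, A, E.
D starts before B ends → B and D overlap.
C starts after B ends; B is clear from here.
C starts before D ends → D and C overlap.
A starts exactly when D ends (back-to-back, no overlap); D is clear from here.
A starts before C ends → C and A overlap.
E starts before C ends → C and E overlap.
E starts before A ends → A and E overlap.
Overlapping pairs: A & C, A & E, B & D, C & D, C & E — 5 in total.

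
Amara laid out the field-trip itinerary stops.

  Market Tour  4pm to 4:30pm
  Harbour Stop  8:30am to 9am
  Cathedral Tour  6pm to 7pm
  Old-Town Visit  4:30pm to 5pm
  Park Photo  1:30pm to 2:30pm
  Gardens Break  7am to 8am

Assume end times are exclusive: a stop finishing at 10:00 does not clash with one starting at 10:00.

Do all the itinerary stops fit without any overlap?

Yes

Check each pair: they overlap iff neither finishes before the other starts.
Sorted by start: Gardens Break, Harbour Stop, Park Photo, Market Tour, Old-Town Visit, Cathedral Tour.
Harbour Stop starts after Gardens Break ends; Gardens Break is clear from here.
Park Photo starts after Harbour Stop ends; Harbour Stop is clear from here.
Market Tour starts after Park Photo ends; Park Photo is clear from here.
Old-Town Visit starts exactly when Market Tour ends (back-to-back, no overlap); Market Tour is clear from here.
Cathedral Tour starts after Old-Town Visit ends.
Every pair is clear; the schedule has no overlaps.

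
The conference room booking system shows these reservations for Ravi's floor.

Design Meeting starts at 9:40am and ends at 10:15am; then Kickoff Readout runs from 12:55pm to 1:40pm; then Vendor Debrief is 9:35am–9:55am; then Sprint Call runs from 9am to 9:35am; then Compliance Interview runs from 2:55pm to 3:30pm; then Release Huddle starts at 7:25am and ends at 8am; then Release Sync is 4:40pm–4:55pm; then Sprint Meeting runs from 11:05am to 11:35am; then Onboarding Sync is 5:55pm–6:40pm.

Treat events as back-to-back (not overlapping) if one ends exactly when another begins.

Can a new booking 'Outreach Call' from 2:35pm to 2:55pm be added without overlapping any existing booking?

Release Huddle: ends 8am at or before Outreach Call starts 2:35pm → clear.
Sprint Call: ends 9:35am at or before Outreach Call starts 2:35pm → clear.
Vendor Debrief: ends 9:55am at or before Outreach Call starts 2:35pm → clear.
Design Meeting: ends 10:15am at or before Outreach Call starts 2:35pm → clear.
Sprint Meeting: ends 11:35am at or before Outreach Call starts 2:35pm → clear.
Kickoff Readout: ends 1:40pm at or before Outreach Call starts 2:35pm → clear.
Compliance Interview: starts 2:55pm at or after Outreach Call ends 2:55pm → clear.
Release Sync: starts 4:40pm at or after Outreach Call ends 2:55pm → clear.
Onboarding Sync: starts 5:55pm at or after Outreach Call ends 2:55pm → clear.

Yes — the slot is free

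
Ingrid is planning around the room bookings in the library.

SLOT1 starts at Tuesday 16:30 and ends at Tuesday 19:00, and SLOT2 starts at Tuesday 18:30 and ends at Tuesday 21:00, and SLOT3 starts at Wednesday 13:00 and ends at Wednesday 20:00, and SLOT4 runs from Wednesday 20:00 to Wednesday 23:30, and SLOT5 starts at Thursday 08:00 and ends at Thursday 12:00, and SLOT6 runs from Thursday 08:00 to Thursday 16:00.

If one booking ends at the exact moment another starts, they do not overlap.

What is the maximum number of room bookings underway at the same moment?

Walk through starts and ends in time order (an end at T is processed before a start at T):
Tuesday 16:30 start SLOT1 → 1
Tuesday 18:30 start SLOT2 → 2
Tuesday 19:00 end SLOT1 → 1
Tuesday 21:00 end SLOT2 → 0
Wednesday 13:00 start SLOT3 → 1
Wednesday 20:00 end SLOT3 → 0
Wednesday 20:00 start SLOT4 → 1
Wednesday 23:30 end SLOT4 → 0
Thursday 08:00 start SLOT5 → 1
Thursday 08:00 start SLOT6 → 2
Thursday 12:00 end SLOT5 → 1
Thursday 16:00 end SLOT6 → 0
Peak is 2, at Tuesday 18:30 (SLOT1, SLOT2).

2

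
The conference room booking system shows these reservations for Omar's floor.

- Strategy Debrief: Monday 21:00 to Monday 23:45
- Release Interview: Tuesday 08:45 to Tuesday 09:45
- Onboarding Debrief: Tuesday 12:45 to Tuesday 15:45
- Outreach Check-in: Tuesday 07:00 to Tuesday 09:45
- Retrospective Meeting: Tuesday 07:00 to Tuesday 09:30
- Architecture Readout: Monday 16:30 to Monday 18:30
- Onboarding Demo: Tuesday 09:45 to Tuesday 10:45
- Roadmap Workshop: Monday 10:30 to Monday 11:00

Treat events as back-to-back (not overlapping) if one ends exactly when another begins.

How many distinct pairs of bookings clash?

Sorted by start: Roadmap Workshop, Architecture Readout, Strategy Debrief, Outreach Check-in, Retrospective Meeting, Release Interview, Onboarding Demo, Onboarding Debrief.
Architecture Readout starts after Roadmap Workshop ends, so nothing later overlaps Roadmap Workshop either.
Strategy Debrief starts after Architecture Readout ends, so nothing later overlaps Architecture Readout either.
Outreach Check-in starts after Strategy Debrief ends, so nothing later overlaps Strategy Debrief either.
Retrospective Meeting starts before Outreach Check-in ends → Outreach Check-in and Retrospective Meeting overlap.
Release Interview starts before Outreach Check-in ends → Outreach Check-in and Release Interview overlap.
Onboarding Demo starts exactly when Outreach Check-in ends (back-to-back, no overlap), so nothing later overlaps Outreach Check-in either.
Release Interview starts before Retrospective Meeting ends → Retrospective Meeting and Release Interview overlap.
Onboarding Demo starts after Retrospective Meeting ends, so nothing later overlaps Retrospective Meeting either.
Onboarding Demo starts exactly when Release Interview ends (back-to-back, no overlap), so nothing later overlaps Release Interview either.
Onboarding Debrief starts after Onboarding Demo ends.
Overlapping pairs: Outreach Check-in & Release Interview, Outreach Check-in & Retrospective Meeting, Release Interview & Retrospective Meeting — 3 in total.

3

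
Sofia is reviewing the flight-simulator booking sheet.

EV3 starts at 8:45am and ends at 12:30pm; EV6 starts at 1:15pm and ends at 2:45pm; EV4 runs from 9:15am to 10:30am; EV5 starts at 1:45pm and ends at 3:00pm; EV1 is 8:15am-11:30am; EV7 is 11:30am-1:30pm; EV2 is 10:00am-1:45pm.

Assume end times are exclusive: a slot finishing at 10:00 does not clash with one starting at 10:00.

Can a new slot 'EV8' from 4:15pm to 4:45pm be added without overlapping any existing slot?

Yes — the slot is free

EV1: ends 11:30am at or before EV8 starts 4:15pm → clear.
EV3: ends 12:30pm at or before EV8 starts 4:15pm → clear.
EV4: ends 10:30am at or before EV8 starts 4:15pm → clear.
EV2: ends 1:45pm at or before EV8 starts 4:15pm → clear.
EV7: ends 1:30pm at or before EV8 starts 4:15pm → clear.
EV6: ends 2:45pm at or before EV8 starts 4:15pm → clear.
EV5: ends 3:00pm at or before EV8 starts 4:15pm → clear.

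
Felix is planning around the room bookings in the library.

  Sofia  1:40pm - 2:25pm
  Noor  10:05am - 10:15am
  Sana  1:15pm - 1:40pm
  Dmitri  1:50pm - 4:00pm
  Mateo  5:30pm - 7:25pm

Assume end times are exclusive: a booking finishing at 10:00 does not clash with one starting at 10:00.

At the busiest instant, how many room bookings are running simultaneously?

Walk through starts and ends in time order (an end at T is processed before a start at T):
10:05am start Noor → 1
10:15am end Noor → 0
1:15pm start Sana → 1
1:40pm end Sana → 0
1:40pm start Sofia → 1
1:50pm start Dmitri → 2
2:25pm end Sofia → 1
4:00pm end Dmitri → 0
5:30pm start Mateo → 1
7:25pm end Mateo → 0
Peak is 2, at 1:50pm (Dmitri, Sofia).

2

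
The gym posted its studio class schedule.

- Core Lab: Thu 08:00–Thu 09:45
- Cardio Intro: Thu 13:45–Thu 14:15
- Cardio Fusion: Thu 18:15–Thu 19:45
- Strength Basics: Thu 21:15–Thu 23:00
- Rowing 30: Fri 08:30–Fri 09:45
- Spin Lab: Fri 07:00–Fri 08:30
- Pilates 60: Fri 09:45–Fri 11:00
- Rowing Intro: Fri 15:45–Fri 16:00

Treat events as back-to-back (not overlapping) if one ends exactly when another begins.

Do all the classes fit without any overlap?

Yes

Two intervals overlap when each starts before the other ends.
Sorted by start: Core Lab, Cardio Intro, Cardio Fusion, Strength Basics, Spin Lab, Rowing 30, Pilates 60, Rowing Intro.
Cardio Intro starts after Core Lab ends — done with Core Lab.
Cardio Fusion starts after Cardio Intro ends — done with Cardio Intro.
Strength Basics starts after Cardio Fusion ends — done with Cardio Fusion.
Spin Lab starts after Strength Basics ends — done with Strength Basics.
Rowing 30 starts exactly when Spin Lab ends (back-to-back, no overlap) — done with Spin Lab.
Pilates 60 starts exactly when Rowing 30 ends (back-to-back, no overlap) — done with Rowing 30.
Rowing Intro starts after Pilates 60 ends.
Every pair is clear; the schedule has no overlaps.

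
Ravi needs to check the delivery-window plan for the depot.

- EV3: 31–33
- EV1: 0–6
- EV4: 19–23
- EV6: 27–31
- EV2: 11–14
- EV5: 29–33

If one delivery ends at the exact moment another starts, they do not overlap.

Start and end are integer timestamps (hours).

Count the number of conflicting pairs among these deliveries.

2

Sorted by start: EV1, EV2, EV4, EV6, EV5, EV3.
EV2 starts after EV1 ends, so EV1 has no further overlaps.
EV4 starts after EV2 ends, so EV2 has no further overlaps.
EV6 starts after EV4 ends, so EV4 has no further overlaps.
EV5 starts before EV6 ends → EV6 and EV5 overlap.
EV3 starts exactly when EV6 ends (back-to-back, no overlap).
EV3 starts before EV5 ends → EV5 and EV3 overlap.
Overlapping pairs: EV3 & EV5, EV5 & EV6 — 2 in total.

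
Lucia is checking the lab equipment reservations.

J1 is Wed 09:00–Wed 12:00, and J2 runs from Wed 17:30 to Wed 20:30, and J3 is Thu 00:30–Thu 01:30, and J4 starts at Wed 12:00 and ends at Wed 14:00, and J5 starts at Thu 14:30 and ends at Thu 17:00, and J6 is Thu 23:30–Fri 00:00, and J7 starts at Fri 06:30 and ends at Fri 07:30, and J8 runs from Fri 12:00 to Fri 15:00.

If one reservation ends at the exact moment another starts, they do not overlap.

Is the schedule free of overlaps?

Check each pair: they overlap iff neither finishes before the other starts.
Sorted by start: J1, J4, J2, J3, J5, J6, J7, J8.
J4 starts exactly when J1 ends (back-to-back, no overlap); J1 is clear from here.
J2 starts after J4 ends; J4 is clear from here.
J3 starts after J2 ends; J2 is clear from here.
J5 starts after J3 ends; J3 is clear from here.
J6 starts after J5 ends; J5 is clear from here.
J7 starts after J6 ends; J6 is clear from here.
J8 starts after J7 ends.
Every pair is clear; the schedule has no overlaps.

Yes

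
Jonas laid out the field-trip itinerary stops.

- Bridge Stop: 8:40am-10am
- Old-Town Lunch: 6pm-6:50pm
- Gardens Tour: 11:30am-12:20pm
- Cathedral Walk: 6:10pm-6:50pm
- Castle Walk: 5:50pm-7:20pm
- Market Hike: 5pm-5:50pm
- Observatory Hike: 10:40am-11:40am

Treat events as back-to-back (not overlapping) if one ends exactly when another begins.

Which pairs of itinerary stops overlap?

Castle Walk & Cathedral Walk, Castle Walk & Old-Town Lunch, Cathedral Walk & Old-Town Lunch, Gardens Tour & Observatory Hike

Two intervals overlap when each starts before the other ends.
Sorted by start: Bridge Stop, Observatory Hike, Gardens Tour, Market Hike, Castle Walk, Old-Town Lunch, Cathedral Walk.
Observatory Hike starts after Bridge Stop ends — done with Bridge Stop.
Gardens Tour starts before Observatory Hike ends → Observatory Hike and Gardens Tour overlap.
Market Hike starts after Observatory Hike ends — done with Observatory Hike.
Market Hike starts after Gardens Tour ends — done with Gardens Tour.
Castle Walk starts exactly when Market Hike ends (back-to-back, no overlap) — done with Market Hike.
Old-Town Lunch starts before Castle Walk ends → Castle Walk and Old-Town Lunch overlap.
Cathedral Walk starts before Castle Walk ends → Castle Walk and Cathedral Walk overlap.
Cathedral Walk starts before Old-Town Lunch ends → Old-Town Lunch and Cathedral Walk overlap.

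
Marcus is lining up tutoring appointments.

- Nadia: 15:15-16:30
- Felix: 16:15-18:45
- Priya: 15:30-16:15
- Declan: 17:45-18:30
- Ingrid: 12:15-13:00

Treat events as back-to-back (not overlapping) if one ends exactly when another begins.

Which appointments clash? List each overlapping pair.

Declan & Felix, Felix & Nadia, Nadia & Priya

Sorted by start: Ingrid, Nadia, Priya, Felix, Declan.
Nadia starts after Ingrid ends; Ingrid is clear from here.
Priya starts before Nadia ends → Nadia and Priya overlap.
Felix starts before Nadia ends → Nadia and Felix overlap.
Declan starts after Nadia ends.
Felix starts exactly when Priya ends (back-to-back, no overlap); Priya is clear from here.
Declan starts before Felix ends → Felix and Declan overlap.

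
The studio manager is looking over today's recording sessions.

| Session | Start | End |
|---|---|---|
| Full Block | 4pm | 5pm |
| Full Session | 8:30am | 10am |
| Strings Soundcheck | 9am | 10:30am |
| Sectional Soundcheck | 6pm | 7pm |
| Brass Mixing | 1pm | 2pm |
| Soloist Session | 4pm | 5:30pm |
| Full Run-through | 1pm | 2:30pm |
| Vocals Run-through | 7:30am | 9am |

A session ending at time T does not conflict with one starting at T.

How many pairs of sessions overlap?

Sorted by start: Vocals Run-through, Full Session, Strings Soundcheck, Brass Mixing, Full Run-through, Full Block, Soloist Session, Sectional Soundcheck.
Full Session starts before Vocals Run-through ends → Vocals Run-through and Full Session overlap.
Strings Soundcheck starts exactly when Vocals Run-through ends (back-to-back, no overlap) — done with Vocals Run-through.
Strings Soundcheck starts before Full Session ends → Full Session and Strings Soundcheck overlap.
Brass Mixing starts after Full Session ends — done with Full Session.
Brass Mixing starts after Strings Soundcheck ends — done with Strings Soundcheck.
Full Run-through starts before Brass Mixing ends → Brass Mixing and Full Run-through overlap.
Full Block starts after Brass Mixing ends — done with Brass Mixing.
Full Block starts after Full Run-through ends — done with Full Run-through.
Soloist Session starts before Full Block ends → Full Block and Soloist Session overlap.
Sectional Soundcheck starts after Full Block ends.
Sectional Soundcheck starts after Soloist Session ends.
Overlapping pairs: Brass Mixing & Full Run-through, Full Block & Soloist Session, Full Session & Strings Soundcheck, Full Session & Vocals Run-through — 4 in total.

4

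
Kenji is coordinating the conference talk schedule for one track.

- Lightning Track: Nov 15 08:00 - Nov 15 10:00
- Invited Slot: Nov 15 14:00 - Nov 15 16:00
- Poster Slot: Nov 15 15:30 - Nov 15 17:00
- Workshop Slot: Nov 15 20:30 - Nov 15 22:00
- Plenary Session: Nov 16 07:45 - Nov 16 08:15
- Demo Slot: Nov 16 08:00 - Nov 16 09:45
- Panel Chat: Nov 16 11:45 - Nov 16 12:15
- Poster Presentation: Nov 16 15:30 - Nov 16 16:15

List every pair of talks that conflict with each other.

Demo Slot & Plenary Session, Invited Slot & Poster Slot

Check each pair: they overlap iff neither finishes before the other starts.
Sorted by start: Lightning Track, Invited Slot, Poster Slot, Workshop Slot, Plenary Session, Demo Slot, Panel Chat, Poster Presentation.
Invited Slot starts after Lightning Track ends, so Lightning Track has no further overlaps.
Poster Slot starts before Invited Slot ends → Invited Slot and Poster Slot overlap.
Workshop Slot starts after Invited Slot ends, so Invited Slot has no further overlaps.
Workshop Slot starts after Poster Slot ends, so Poster Slot has no further overlaps.
Plenary Session starts after Workshop Slot ends, so Workshop Slot has no further overlaps.
Demo Slot starts before Plenary Session ends → Plenary Session and Demo Slot overlap.
Panel Chat starts after Plenary Session ends, so Plenary Session has no further overlaps.
Panel Chat starts after Demo Slot ends, so Demo Slot has no further overlaps.
Poster Presentation starts after Panel Chat ends.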